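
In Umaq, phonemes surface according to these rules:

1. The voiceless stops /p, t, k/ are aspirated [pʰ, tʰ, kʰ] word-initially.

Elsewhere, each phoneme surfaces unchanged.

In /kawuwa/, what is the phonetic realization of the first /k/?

[kʰ]

/k/ (word-initial) occurs word-initially → [kʰ] by rule 1.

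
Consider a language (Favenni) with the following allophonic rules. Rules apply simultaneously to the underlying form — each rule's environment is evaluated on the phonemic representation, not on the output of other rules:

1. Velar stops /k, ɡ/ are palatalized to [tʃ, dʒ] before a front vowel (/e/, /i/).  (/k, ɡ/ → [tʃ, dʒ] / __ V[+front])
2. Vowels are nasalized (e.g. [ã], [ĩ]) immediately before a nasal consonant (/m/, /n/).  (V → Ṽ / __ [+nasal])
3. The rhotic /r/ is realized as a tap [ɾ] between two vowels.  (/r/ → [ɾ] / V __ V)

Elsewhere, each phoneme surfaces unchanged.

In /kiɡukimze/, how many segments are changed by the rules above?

3

Segments that undergo a rule: /k/ → [tʃ] (rule 1); /k/ → [tʃ] (rule 1); /i/ → [ĩ] (rule 2).
All other segments surface unchanged.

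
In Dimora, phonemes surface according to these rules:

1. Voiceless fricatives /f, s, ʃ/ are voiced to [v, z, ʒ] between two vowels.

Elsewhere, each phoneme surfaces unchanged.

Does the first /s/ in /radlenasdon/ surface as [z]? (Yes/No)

No

/s/ — between /a/ and /d/; rule 1 does not apply here → [s].
The actual realization is [s], not [z].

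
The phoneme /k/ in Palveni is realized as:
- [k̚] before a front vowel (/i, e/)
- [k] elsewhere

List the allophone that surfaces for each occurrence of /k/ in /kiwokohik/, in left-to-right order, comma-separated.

[k̚], [k], [k]

Occurrence 1 (position 1): before a front vowel (/i, e/) → [k̚].
Occurrence 2 (position 5): no conditioning environment matches → elsewhere allophone [k].
Occurrence 3 (position 9): no conditioning environment matches → elsewhere allophone [k].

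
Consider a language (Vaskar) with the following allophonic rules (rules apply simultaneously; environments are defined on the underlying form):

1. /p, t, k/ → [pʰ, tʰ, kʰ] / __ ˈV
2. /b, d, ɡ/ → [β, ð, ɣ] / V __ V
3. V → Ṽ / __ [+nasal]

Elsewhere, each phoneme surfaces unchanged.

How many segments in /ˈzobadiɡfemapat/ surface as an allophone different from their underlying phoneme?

Segments that undergo a rule: /b/ → [β] (rule 2); /d/ → [ð] (rule 2); /e/ → [ẽ] (rule 3).
All other segments surface unchanged.

3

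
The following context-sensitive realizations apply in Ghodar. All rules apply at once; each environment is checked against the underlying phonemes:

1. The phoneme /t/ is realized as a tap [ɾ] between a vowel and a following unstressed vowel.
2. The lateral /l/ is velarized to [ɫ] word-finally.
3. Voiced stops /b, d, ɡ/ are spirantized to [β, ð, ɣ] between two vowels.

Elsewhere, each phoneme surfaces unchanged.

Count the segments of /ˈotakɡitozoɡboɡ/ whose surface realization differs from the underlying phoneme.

2

Segments that undergo a rule: /t/ → [ɾ] (rule 1); /t/ → [ɾ] (rule 1).
All other segments surface unchanged.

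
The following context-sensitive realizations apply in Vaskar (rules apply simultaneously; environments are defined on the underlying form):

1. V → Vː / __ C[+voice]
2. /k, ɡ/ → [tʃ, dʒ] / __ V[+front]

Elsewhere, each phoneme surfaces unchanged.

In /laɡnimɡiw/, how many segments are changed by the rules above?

4

Segments that undergo a rule: /a/ → [aː] (rule 1); /i/ → [iː] (rule 1); /ɡ/ → [dʒ] (rule 2); /i/ → [iː] (rule 1).
All other segments surface unchanged.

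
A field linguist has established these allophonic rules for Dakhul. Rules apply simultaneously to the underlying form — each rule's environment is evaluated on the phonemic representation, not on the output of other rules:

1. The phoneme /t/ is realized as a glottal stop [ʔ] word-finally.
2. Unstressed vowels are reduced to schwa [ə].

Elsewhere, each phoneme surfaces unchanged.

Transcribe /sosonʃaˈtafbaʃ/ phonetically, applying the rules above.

/s/ (word-initial): no rule targets it → [s].
/o/ — between /s/ and /s/, in an unstressed syllable — surfaces as [ə] (rule 2).
/s/ stays [s].
/o/ meets the environment for rule 2 (in an unstressed syllable) → [ə].
/n/ — not in any rule's target class → [n].
/ʃ/ stays [ʃ].
Rule 2 applies to /a/ (between /ʃ/ and /t/: in an unstressed syllable) → [ə].
/t/ (between /a/ and /a/) fails the environment for rule 1, so it stays [t].
/a/ — between /t/ and /f/; rule 2 does not apply here → [a].
/f/ (between /a/ and /b/): no rule targets it → [f].
/b/ (between /f/ and /a/) is unaffected → [b].
/a/ (between /b/ and /ʃ/): in an unstressed syllable, so rule 2 applies → [ə].
/ʃ/ stays [ʃ].

[səsənʃəˈtafbəʃ]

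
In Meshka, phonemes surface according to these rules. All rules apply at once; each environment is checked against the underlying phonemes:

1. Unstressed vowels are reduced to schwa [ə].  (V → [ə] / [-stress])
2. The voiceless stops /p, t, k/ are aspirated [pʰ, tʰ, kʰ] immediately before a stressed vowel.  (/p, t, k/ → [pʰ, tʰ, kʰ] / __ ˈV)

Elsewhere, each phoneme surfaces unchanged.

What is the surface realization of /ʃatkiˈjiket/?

[ʃətkəˈjikət]

/ʃ/ stays [ʃ].
/a/ — between /ʃ/ and /t/, in an unstressed syllable — surfaces as [ə] (rule 1).
/t/ (between /a/ and /k/): rule 2 targets it, but not immediately before a stressed vowel → unchanged [t].
/k/ (between /t/ and /i/) is in the target of rule 2 but the environment (immediately before a stressed vowel) is not met → [k].
/i/ meets the environment for rule 1 (in an unstressed syllable) → [ə].
/j/ stays [j].
/i/ (between /j/ and /k/) is in the target of rule 1 but the environment (in an unstressed syllable) is not met → [i].
/k/ (between /i/ and /e/): rule 2 targets it, but not immediately before a stressed vowel → unchanged [k].
/e/ meets the environment for rule 1 (in an unstressed syllable) → [ə].
/t/ (word-final) fails the environment for rule 2, so it stays [t].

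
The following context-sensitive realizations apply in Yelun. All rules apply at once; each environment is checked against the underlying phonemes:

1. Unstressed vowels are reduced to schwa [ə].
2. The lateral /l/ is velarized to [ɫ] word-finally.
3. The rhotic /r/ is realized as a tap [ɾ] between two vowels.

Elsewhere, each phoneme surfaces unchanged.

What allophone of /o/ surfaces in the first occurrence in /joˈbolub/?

Rule 1 applies to /o/ (between /j/ and /b/: in an unstressed syllable) → [ə].

[ə]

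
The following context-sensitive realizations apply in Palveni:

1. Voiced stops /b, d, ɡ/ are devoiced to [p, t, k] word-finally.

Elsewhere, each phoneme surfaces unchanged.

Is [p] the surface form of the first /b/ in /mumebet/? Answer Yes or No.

/b/ (between /e/ and /e/) fails the environment for rule 1, so it stays [b].
The actual realization is [b], not [p].

No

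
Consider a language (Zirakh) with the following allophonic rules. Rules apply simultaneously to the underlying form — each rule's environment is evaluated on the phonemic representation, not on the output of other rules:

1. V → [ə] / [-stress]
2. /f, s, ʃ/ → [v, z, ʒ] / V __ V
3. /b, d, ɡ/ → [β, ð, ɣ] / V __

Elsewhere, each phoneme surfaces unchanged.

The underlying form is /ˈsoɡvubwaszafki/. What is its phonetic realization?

[ˈsoɣvəβwəszəfkə]

/s/ (word-initial) is in the target of rule 2 but the environment (between two vowels) is not met → [s].
/o/ — between /s/ and /ɡ/; rule 1 does not apply here → [o].
Rule 3 applies to /ɡ/ (between /o/ and /v/: immediately after a vowel) → [ɣ].
/v/ (between /ɡ/ and /u/): no rule targets it → [v].
/u/ — between /v/ and /b/, in an unstressed syllable — surfaces as [ə] (rule 1).
/b/ — between /u/ and /w/, immediately after a vowel — surfaces as [β] (rule 3).
/w/ stays [w].
/a/ — between /w/ and /s/, in an unstressed syllable — surfaces as [ə] (rule 1).
/s/ — between /a/ and /z/; rule 2 does not apply here → [s].
/z/ (between /s/ and /a/) is unaffected → [z].
/a/ (between /z/ and /f/) occurs in an unstressed syllable → [ə] by rule 1.
/f/ — between /a/ and /k/; rule 2 does not apply here → [f].
/k/ (between /f/ and /i/) is unaffected → [k].
/i/ — word-final, in an unstressed syllable — surfaces as [ə] (rule 1).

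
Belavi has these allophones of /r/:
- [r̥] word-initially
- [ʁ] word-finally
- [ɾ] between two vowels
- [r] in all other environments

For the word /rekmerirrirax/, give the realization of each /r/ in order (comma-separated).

Occurrence 1 (position 1): word-initially → [r̥].
Occurrence 2 (position 6): between two vowels → [ɾ].
Occurrence 3 (position 8): no conditioning environment matches → elsewhere allophone [r].
Occurrence 4 (position 9): no conditioning environment matches → elsewhere allophone [r].
Occurrence 5 (position 11): between two vowels → [ɾ].

[r̥], [ɾ], [r], [r], [ɾ]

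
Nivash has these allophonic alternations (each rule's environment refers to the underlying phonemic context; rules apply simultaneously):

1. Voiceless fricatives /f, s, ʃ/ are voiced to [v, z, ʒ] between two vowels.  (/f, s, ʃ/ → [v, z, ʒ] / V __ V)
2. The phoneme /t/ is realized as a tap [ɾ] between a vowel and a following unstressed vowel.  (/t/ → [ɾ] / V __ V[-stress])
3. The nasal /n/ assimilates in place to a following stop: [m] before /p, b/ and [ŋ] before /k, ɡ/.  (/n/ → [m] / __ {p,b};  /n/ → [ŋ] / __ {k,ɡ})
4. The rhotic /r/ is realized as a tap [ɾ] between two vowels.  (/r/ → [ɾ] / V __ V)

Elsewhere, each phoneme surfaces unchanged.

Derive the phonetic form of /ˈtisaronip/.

/t/ (word-initial) fails the environment for rule 2, so it stays [t].
/i/ (between /t/ and /s/): no rule targets it → [i].
Rule 1 applies to /s/ (between /i/ and /a/: between two vowels) → [z].
/a/ (between /s/ and /r/): no rule targets it → [a].
/r/ — between /a/ and /o/, between two vowels — surfaces as [ɾ] (rule 4).
/o/ (between /r/ and /n/) is unaffected → [o].
/n/ (between /o/ and /i/): rule 3 targets it, but not before a labial or velar stop → unchanged [n].
/i/ (between /n/ and /p/): no rule targets it → [i].
/p/ — not in any rule's target class → [p].

[ˈtizaɾonip]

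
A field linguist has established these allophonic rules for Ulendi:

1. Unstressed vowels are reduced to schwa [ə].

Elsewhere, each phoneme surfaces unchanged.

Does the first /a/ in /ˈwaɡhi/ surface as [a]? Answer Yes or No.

/a/ (between /w/ and /ɡ/) fails the environment for rule 1, so it stays [a].
The actual realization is [a], which matches [a].

Yes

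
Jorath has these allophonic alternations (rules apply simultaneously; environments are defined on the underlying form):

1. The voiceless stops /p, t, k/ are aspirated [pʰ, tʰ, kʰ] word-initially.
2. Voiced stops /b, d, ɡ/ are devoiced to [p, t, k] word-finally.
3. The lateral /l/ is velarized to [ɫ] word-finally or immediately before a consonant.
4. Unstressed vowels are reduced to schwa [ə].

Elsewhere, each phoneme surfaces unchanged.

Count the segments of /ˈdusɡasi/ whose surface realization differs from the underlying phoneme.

Segments that undergo a rule: /a/ → [ə] (rule 4); /i/ → [ə] (rule 4).
All other segments surface unchanged.

2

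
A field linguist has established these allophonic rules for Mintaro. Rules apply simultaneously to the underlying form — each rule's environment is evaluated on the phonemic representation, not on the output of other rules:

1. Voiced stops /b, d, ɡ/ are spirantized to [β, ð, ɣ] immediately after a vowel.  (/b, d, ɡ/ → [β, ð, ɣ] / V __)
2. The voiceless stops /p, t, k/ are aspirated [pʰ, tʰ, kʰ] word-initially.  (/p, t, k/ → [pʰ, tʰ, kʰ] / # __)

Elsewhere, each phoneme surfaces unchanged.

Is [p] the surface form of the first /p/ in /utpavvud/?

Yes

/p/ (between /t/ and /a/) is in the target of rule 2 but the environment (word-initially) is not met → [p].
The actual realization is [p], which matches [p].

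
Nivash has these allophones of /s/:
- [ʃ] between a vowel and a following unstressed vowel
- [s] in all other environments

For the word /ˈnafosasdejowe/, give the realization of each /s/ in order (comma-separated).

[ʃ], [s]

Occurrence 1 (position 5): between a vowel and a following unstressed vowel → [ʃ].
Occurrence 2 (position 7): no conditioning environment matches → elsewhere allophone [s].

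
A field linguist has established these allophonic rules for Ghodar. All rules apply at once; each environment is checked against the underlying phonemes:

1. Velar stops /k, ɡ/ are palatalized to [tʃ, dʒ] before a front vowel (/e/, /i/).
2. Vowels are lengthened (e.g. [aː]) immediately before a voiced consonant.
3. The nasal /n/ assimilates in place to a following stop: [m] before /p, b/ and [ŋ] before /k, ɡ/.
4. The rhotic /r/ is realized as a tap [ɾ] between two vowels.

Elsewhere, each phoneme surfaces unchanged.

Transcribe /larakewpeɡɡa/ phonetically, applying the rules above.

[laːɾatʃeːwpeːɡɡa]

/l/ stays [l].
/a/ (between /l/ and /r/): before a voiced consonant, so rule 2 applies → [aː].
/r/ (between /a/ and /a/): between two vowels, so rule 4 applies → [ɾ].
/a/ — between /r/ and /k/; rule 2 does not apply here → [a].
/k/ (between /a/ and /e/): before a front vowel, so rule 1 applies → [tʃ].
/e/ (between /k/ and /w/): before a voiced consonant, so rule 2 applies → [eː].
/w/ — not in any rule's target class → [w].
/p/ — not in any rule's target class → [p].
/e/ (between /p/ and /ɡ/) occurs before a voiced consonant → [eː] by rule 2.
/ɡ/ (between /e/ and /ɡ/): rule 1 targets it, but not before a front vowel → unchanged [ɡ].
/ɡ/ (between /ɡ/ and /a/): rule 1 targets it, but not before a front vowel → unchanged [ɡ].
/a/ (word-final) is in the target of rule 2 but the environment (before a voiced consonant) is not met → [a].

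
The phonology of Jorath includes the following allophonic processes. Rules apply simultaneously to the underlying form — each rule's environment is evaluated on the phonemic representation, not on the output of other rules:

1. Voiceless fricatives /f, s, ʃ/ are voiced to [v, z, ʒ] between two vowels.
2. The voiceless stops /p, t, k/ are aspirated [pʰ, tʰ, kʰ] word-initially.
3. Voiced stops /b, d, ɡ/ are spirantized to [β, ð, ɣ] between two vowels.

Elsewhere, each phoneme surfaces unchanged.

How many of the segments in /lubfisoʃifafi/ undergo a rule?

Segments that undergo a rule: /s/ → [z] (rule 1); /ʃ/ → [ʒ] (rule 1); /f/ → [v] (rule 1); /f/ → [v] (rule 1).
All other segments surface unchanged.

4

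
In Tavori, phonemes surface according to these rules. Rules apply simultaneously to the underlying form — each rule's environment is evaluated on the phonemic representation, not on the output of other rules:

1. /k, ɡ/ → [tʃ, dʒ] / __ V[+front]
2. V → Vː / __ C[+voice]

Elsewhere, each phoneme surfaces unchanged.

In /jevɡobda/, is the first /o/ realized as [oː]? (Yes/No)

Yes

Rule 2 applies to /o/ (between /ɡ/ and /b/: before a voiced consonant) → [oː].
The actual realization is [oː], which matches [oː].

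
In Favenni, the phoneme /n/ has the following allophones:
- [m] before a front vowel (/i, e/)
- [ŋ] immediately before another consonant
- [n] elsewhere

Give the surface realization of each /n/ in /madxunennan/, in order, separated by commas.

[m], [ŋ], [n], [n]

Occurrence 1 (position 6): before a front vowel (/i, e/) → [m].
Occurrence 2 (position 8): immediately before another consonant → [ŋ].
Occurrence 3 (position 9): no conditioning environment matches → elsewhere allophone [n].
Occurrence 4 (position 11): no conditioning environment matches → elsewhere allophone [n].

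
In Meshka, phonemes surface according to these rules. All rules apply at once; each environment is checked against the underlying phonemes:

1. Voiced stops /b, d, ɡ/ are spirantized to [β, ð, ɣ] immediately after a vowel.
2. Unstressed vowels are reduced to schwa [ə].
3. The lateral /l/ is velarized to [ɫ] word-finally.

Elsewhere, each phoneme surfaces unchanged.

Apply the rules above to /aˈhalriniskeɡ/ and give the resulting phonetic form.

[əˈhalrənəskəɣ]

/a/ (word-initial): in an unstressed syllable, so rule 2 applies → [ə].
/a/ — between /h/ and /l/; rule 2 does not apply here → [a].
/l/ (between /a/ and /r/) is in the target of rule 3 but the environment (word-finally) is not met → [l].
/i/ (between /r/ and /n/) occurs in an unstressed syllable → [ə] by rule 2.
Rule 2 applies to /i/ (between /n/ and /s/: in an unstressed syllable) → [ə].
Rule 2 applies to /e/ (between /k/ and /ɡ/: in an unstressed syllable) → [ə].
/ɡ/ — word-final, immediately after a vowel — surfaces as [ɣ] (rule 1).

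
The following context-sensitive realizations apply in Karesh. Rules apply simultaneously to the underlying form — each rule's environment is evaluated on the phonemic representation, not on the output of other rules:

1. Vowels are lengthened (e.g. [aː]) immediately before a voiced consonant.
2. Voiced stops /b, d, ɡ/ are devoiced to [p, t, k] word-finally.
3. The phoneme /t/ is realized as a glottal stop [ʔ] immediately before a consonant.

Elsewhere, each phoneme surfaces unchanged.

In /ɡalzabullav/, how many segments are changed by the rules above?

4

Segments that undergo a rule: /a/ → [aː] (rule 1); /a/ → [aː] (rule 1); /u/ → [uː] (rule 1); /a/ → [aː] (rule 1).
All other segments surface unchanged.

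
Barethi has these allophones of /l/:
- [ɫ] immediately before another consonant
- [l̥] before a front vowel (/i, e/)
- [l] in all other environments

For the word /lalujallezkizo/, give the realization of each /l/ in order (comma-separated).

[l], [l], [ɫ], [l̥]

Occurrence 1 (position 1): no conditioning environment matches → elsewhere allophone [l].
Occurrence 2 (position 3): no conditioning environment matches → elsewhere allophone [l].
Occurrence 3 (position 7): immediately before another consonant → [ɫ].
Occurrence 4 (position 8): before a front vowel (/i, e/) → [l̥].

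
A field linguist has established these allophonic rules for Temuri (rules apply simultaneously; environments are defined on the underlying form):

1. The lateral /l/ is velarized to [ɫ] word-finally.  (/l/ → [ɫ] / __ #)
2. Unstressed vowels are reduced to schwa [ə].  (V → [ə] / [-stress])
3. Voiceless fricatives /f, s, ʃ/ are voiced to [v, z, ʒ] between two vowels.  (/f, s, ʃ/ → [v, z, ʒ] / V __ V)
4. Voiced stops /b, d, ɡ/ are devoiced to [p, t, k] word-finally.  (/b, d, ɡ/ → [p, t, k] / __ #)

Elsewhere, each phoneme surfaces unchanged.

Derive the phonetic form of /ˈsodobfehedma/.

[ˈsodəbfəhədmə]

/s/ (word-initial): rule 3 targets it, but not between two vowels → unchanged [s].
/o/ (between /s/ and /d/) fails the environment for rule 2, so it stays [o].
/d/ (between /o/ and /o/) is in the target of rule 4 but the environment (word-finally) is not met → [d].
/o/ (between /d/ and /b/): in an unstressed syllable, so rule 2 applies → [ə].
/b/ (between /o/ and /f/): rule 4 targets it, but not word-finally → unchanged [b].
/f/ — between /b/ and /e/; rule 3 does not apply here → [f].
Rule 2 applies to /e/ (between /f/ and /h/: in an unstressed syllable) → [ə].
/h/ stays [h].
/e/ meets the environment for rule 2 (in an unstressed syllable) → [ə].
/d/ — between /e/ and /m/; rule 4 does not apply here → [d].
/m/ — not in any rule's target class → [m].
/a/ — word-final, in an unstressed syllable — surfaces as [ə] (rule 2).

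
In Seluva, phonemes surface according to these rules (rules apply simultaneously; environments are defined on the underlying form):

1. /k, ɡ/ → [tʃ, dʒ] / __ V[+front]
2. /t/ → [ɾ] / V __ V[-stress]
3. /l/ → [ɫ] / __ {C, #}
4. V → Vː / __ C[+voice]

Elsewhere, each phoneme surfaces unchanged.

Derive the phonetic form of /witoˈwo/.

[wiɾoːˈwo]

/w/ stays [w].
/i/ (between /w/ and /t/) fails the environment for rule 4, so it stays [i].
/t/ — between /i/ and /o/, between a vowel and a following unstressed vowel — surfaces as [ɾ] (rule 2).
/o/ (between /t/ and /w/) occurs before a voiced consonant → [oː] by rule 4.
/w/ — not in any rule's target class → [w].
/o/ (word-final) is in the target of rule 4 but the environment (before a voiced consonant) is not met → [o].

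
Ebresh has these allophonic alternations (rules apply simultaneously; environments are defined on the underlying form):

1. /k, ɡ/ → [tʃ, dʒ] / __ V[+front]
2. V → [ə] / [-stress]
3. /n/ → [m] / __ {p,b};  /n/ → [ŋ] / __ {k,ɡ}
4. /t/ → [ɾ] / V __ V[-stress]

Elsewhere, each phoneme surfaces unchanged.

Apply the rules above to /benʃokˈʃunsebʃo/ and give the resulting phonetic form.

[bənʃəkˈʃunsəbʃə]

/b/ (word-initial): no rule targets it → [b].
/e/ (between /b/ and /n/) occurs in an unstressed syllable → [ə] by rule 2.
/n/ (between /e/ and /ʃ/): rule 3 targets it, but not before a labial or velar stop → unchanged [n].
/ʃ/ (between /n/ and /o/) is unaffected → [ʃ].
/o/ (between /ʃ/ and /k/) occurs in an unstressed syllable → [ə] by rule 2.
/k/ — between /o/ and /ʃ/; rule 1 does not apply here → [k].
/ʃ/ — not in any rule's target class → [ʃ].
/u/ — between /ʃ/ and /n/; rule 2 does not apply here → [u].
/n/ (between /u/ and /s/) is in the target of rule 3 but the environment (before a labial or velar stop) is not met → [n].
/s/ stays [s].
/e/ (between /s/ and /b/): in an unstressed syllable, so rule 2 applies → [ə].
/b/ (between /e/ and /ʃ/): no rule targets it → [b].
/ʃ/ (between /b/ and /o/): no rule targets it → [ʃ].
/o/ (word-final): in an unstressed syllable, so rule 2 applies → [ə].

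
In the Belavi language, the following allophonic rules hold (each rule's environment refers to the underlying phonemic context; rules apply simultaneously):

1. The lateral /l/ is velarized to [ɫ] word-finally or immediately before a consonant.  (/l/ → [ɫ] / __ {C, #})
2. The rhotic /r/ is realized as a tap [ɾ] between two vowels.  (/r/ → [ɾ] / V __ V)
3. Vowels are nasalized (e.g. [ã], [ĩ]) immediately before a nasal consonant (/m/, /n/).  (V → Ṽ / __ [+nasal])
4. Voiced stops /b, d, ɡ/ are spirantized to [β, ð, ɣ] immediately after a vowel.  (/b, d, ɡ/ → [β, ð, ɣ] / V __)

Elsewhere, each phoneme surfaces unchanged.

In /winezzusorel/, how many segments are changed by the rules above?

Segments that undergo a rule: /i/ → [ĩ] (rule 3); /r/ → [ɾ] (rule 2); /l/ → [ɫ] (rule 1).
All other segments surface unchanged.

3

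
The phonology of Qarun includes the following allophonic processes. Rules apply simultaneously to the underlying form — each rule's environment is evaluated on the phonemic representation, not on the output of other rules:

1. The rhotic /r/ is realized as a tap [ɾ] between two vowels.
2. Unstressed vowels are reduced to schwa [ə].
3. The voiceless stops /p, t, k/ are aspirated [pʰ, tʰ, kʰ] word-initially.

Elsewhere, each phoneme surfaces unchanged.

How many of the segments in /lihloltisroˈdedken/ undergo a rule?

Segments that undergo a rule: /i/ → [ə] (rule 2); /o/ → [ə] (rule 2); /i/ → [ə] (rule 2); /o/ → [ə] (rule 2); /e/ → [ə] (rule 2).
All other segments surface unchanged.

5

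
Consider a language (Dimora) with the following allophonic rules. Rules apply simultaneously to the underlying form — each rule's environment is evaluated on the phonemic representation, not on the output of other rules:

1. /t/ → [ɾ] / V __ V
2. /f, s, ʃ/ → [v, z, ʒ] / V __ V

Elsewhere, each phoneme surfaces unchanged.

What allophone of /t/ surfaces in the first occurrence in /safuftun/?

/t/ — between /f/ and /u/; rule 1 does not apply here → [t].

[t]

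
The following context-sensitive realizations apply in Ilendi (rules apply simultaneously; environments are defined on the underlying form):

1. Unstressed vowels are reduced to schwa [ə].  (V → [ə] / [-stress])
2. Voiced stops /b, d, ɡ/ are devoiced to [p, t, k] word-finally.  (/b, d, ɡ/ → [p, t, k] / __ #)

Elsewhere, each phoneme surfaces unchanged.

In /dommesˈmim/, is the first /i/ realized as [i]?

/i/ (between /m/ and /m/): rule 1 targets it, but not in an unstressed syllable → unchanged [i].
The actual realization is [i], which matches [i].

Yes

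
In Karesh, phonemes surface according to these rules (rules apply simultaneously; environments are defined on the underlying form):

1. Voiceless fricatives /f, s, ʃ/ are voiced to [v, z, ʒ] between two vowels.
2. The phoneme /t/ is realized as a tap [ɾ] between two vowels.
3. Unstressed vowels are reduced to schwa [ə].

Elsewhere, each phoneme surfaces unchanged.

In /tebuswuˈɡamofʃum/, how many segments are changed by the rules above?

Segments that undergo a rule: /e/ → [ə] (rule 3); /u/ → [ə] (rule 3); /u/ → [ə] (rule 3); /o/ → [ə] (rule 3); /u/ → [ə] (rule 3).
All other segments surface unchanged.

5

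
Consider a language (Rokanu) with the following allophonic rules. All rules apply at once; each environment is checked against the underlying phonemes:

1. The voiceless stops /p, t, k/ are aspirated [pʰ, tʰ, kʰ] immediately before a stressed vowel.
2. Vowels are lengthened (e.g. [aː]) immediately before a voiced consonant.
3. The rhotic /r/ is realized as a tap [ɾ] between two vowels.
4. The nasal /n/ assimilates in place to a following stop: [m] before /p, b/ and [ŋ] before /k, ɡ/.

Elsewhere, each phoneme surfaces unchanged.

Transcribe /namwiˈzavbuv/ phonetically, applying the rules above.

[naːmwiːˈzaːvbuːv]

/n/ (word-initial) fails the environment for rule 4, so it stays [n].
Rule 2 applies to /a/ (between /n/ and /m/: before a voiced consonant) → [aː].
/m/ stays [m].
/w/ stays [w].
/i/ — between /w/ and /z/, before a voiced consonant — surfaces as [iː] (rule 2).
/z/ stays [z].
/a/ (between /z/ and /v/) occurs before a voiced consonant → [aː] by rule 2.
/v/ — not in any rule's target class → [v].
/b/ stays [b].
/u/ — between /b/ and /v/, before a voiced consonant — surfaces as [uː] (rule 2).
/v/ stays [v].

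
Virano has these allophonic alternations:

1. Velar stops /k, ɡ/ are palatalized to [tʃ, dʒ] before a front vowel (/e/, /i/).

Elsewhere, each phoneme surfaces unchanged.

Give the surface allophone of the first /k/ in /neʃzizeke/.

/k/ meets the environment for rule 1 (before a front vowel) → [tʃ].

[tʃ]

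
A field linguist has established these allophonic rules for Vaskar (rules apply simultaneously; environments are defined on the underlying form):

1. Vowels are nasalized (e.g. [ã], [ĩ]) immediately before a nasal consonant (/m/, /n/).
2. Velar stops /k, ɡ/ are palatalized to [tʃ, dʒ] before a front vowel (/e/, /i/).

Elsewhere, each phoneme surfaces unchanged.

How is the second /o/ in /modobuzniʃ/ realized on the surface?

/o/ (between /d/ and /b/): rule 1 targets it, but not before a nasal consonant → unchanged [o].

[o]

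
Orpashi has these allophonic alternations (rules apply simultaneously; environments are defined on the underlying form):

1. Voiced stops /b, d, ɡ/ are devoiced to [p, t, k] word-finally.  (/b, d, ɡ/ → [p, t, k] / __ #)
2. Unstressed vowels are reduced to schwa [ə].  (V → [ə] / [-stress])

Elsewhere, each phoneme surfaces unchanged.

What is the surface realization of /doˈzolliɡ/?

/d/ (word-initial): rule 1 targets it, but not word-finally → unchanged [d].
/o/ — between /d/ and /z/, in an unstressed syllable — surfaces as [ə] (rule 2).
/z/ (between /o/ and /o/) is unaffected → [z].
/o/ (between /z/ and /l/) is in the target of rule 2 but the environment (in an unstressed syllable) is not met → [o].
/l/ stays [l].
/l/ stays [l].
/i/ — between /l/ and /ɡ/, in an unstressed syllable — surfaces as [ə] (rule 2).
/ɡ/ (word-final): word-finally, so rule 1 applies → [k].

[dəˈzollək]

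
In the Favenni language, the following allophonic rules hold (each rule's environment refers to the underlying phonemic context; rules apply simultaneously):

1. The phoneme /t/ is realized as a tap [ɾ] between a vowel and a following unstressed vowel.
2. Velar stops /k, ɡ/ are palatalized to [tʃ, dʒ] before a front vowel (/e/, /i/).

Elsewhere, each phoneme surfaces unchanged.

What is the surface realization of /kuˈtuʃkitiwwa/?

[kuˈtuʃtʃiɾiwwa]

/k/ (word-initial): rule 2 targets it, but not before a front vowel → unchanged [k].
/u/ stays [u].
/t/ — between /u/ and /u/; rule 1 does not apply here → [t].
/u/ stays [u].
/ʃ/ stays [ʃ].
/k/ (between /ʃ/ and /i/) occurs before a front vowel → [tʃ] by rule 2.
/i/ — not in any rule's target class → [i].
/t/ — between /i/ and /i/, between a vowel and a following unstressed vowel — surfaces as [ɾ] (rule 1).
/i/ — not in any rule's target class → [i].
/w/ — not in any rule's target class → [w].
/w/ (between /w/ and /a/) is unaffected → [w].
/a/ stays [a].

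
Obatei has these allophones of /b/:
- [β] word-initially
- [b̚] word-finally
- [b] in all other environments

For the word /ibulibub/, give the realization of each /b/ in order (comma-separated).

Occurrence 1 (position 2): no conditioning environment matches → elsewhere allophone [b].
Occurrence 2 (position 6): no conditioning environment matches → elsewhere allophone [b].
Occurrence 3 (position 8): word-finally → [b̚].

[b], [b], [b̚]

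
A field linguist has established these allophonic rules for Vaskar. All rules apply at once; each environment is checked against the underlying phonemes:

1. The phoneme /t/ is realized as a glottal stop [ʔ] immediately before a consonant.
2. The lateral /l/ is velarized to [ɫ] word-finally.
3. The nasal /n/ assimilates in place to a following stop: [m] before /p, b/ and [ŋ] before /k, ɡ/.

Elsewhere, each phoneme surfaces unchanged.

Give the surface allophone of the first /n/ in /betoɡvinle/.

/n/ — between /i/ and /l/; rule 3 does not apply here → [n].

[n]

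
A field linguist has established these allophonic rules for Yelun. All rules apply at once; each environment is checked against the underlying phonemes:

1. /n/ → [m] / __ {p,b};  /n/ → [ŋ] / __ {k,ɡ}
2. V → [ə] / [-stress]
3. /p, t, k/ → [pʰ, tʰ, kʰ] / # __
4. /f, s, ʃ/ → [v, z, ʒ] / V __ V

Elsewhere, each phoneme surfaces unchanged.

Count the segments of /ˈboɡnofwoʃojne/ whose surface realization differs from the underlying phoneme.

5

Segments that undergo a rule: /o/ → [ə] (rule 2); /o/ → [ə] (rule 2); /ʃ/ → [ʒ] (rule 4); /o/ → [ə] (rule 2); /e/ → [ə] (rule 2).
All other segments surface unchanged.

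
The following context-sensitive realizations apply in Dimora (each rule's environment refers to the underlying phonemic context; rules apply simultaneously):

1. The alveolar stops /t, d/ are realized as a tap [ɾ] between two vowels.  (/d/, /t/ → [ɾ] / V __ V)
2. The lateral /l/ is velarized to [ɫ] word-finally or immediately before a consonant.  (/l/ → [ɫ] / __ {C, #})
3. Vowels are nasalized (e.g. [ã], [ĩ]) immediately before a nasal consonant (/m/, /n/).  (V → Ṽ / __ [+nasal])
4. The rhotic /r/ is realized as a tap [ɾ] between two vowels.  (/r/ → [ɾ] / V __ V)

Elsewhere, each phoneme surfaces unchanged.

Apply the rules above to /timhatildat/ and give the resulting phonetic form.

/t/ (word-initial): rule 1 targets it, but not between two vowels → unchanged [t].
/i/ (between /t/ and /m/): before a nasal consonant, so rule 3 applies → [ĩ].
/m/ stays [m].
/h/ (between /m/ and /a/): no rule targets it → [h].
/a/ (between /h/ and /t/) fails the environment for rule 3, so it stays [a].
/t/ — between /a/ and /i/, between two vowels — surfaces as [ɾ] (rule 1).
/i/ (between /t/ and /l/): rule 3 targets it, but not before a nasal consonant → unchanged [i].
Rule 2 applies to /l/ (between /i/ and /d/: word-finally or immediately before a consonant) → [ɫ].
/d/ — between /l/ and /a/; rule 1 does not apply here → [d].
/a/ (between /d/ and /t/) fails the environment for rule 3, so it stays [a].
/t/ (word-final) is in the target of rule 1 but the environment (between two vowels) is not met → [t].

[tĩmhaɾiɫdat]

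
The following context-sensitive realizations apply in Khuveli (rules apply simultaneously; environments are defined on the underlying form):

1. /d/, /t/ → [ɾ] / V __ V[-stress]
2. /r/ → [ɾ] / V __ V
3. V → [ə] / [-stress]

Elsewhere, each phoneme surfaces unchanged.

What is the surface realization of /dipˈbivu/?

/d/ (word-initial): rule 1 targets it, but not between a vowel and a following unstressed vowel → unchanged [d].
/i/ (between /d/ and /p/) occurs in an unstressed syllable → [ə] by rule 3.
/p/ stays [p].
/b/ stays [b].
/i/ (between /b/ and /v/): rule 3 targets it, but not in an unstressed syllable → unchanged [i].
/v/ (between /i/ and /u/) is unaffected → [v].
/u/ meets the environment for rule 3 (in an unstressed syllable) → [ə].

[dəpˈbivə]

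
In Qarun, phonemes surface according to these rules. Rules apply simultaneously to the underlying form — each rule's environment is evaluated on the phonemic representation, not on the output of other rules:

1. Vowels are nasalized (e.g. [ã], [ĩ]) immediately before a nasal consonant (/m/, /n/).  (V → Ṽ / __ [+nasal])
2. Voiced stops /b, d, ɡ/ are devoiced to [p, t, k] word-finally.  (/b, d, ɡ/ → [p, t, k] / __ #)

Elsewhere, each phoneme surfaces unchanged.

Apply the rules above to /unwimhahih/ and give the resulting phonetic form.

/u/ (word-initial) occurs before a nasal consonant → [ũ] by rule 1.
/n/ stays [n].
/w/ — not in any rule's target class → [w].
/i/ meets the environment for rule 1 (before a nasal consonant) → [ĩ].
/m/ stays [m].
/h/ (between /m/ and /a/) is unaffected → [h].
/a/ (between /h/ and /h/): rule 1 targets it, but not before a nasal consonant → unchanged [a].
/h/ (between /a/ and /i/): no rule targets it → [h].
/i/ (between /h/ and /h/) fails the environment for rule 1, so it stays [i].
/h/ (word-final): no rule targets it → [h].

[ũnwĩmhahih]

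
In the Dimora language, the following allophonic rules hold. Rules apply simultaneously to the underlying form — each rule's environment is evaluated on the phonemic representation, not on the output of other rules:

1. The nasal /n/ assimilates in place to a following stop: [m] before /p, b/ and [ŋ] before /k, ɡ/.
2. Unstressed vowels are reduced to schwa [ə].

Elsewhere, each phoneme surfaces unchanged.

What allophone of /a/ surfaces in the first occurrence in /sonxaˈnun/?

/a/ (between /x/ and /n/) occurs in an unstressed syllable → [ə] by rule 2.

[ə]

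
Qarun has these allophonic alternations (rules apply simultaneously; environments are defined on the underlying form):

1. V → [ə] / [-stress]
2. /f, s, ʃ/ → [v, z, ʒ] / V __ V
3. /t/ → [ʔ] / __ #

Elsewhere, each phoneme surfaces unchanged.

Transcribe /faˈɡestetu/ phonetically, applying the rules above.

[fəˈɡestətə]

/f/ (word-initial): rule 2 targets it, but not between two vowels → unchanged [f].
Rule 1 applies to /a/ (between /f/ and /ɡ/: in an unstressed syllable) → [ə].
/ɡ/ (between /a/ and /e/): no rule targets it → [ɡ].
/e/ (between /ɡ/ and /s/): rule 1 targets it, but not in an unstressed syllable → unchanged [e].
/s/ — between /e/ and /t/; rule 2 does not apply here → [s].
/t/ (between /s/ and /e/) is in the target of rule 3 but the environment (word-finally) is not met → [t].
/e/ (between /t/ and /t/): in an unstressed syllable, so rule 1 applies → [ə].
/t/ (between /e/ and /u/) fails the environment for rule 3, so it stays [t].
/u/ (word-final) occurs in an unstressed syllable → [ə] by rule 1.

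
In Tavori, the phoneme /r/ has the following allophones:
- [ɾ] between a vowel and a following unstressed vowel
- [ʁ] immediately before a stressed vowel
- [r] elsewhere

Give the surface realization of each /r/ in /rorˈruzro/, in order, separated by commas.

Occurrence 1 (position 1): no conditioning environment matches → elsewhere allophone [r].
Occurrence 2 (position 3): no conditioning environment matches → elsewhere allophone [r].
Occurrence 3 (position 4): immediately before a stressed vowel → [ʁ].
Occurrence 4 (position 7): no conditioning environment matches → elsewhere allophone [r].

[r], [r], [ʁ], [r]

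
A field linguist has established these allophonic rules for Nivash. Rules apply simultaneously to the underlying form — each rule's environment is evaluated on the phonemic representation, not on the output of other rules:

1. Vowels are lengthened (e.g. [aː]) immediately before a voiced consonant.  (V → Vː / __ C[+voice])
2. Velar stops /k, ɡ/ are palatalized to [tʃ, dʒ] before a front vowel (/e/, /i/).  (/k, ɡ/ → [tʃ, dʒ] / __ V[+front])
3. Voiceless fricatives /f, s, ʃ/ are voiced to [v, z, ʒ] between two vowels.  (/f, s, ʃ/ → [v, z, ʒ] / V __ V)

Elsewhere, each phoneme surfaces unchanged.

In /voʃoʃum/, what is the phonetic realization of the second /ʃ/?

Rule 3 applies to /ʃ/ (between /o/ and /u/: between two vowels) → [ʒ].

[ʒ]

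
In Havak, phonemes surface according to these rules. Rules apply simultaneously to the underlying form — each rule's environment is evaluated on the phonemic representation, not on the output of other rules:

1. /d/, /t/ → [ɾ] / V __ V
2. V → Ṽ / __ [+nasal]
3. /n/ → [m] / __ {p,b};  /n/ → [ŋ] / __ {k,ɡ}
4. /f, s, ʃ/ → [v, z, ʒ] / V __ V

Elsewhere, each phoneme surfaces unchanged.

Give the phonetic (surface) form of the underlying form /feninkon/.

/f/ — word-initial; rule 4 does not apply here → [f].
/e/ (between /f/ and /n/) occurs before a nasal consonant → [ẽ] by rule 2.
/n/ (between /e/ and /i/): rule 3 targets it, but not before a labial or velar stop → unchanged [n].
Rule 2 applies to /i/ (between /n/ and /n/: before a nasal consonant) → [ĩ].
/n/ meets the environment for rule 3 (before a labial or velar stop) → [ŋ].
/k/ (between /n/ and /o/) is unaffected → [k].
Rule 2 applies to /o/ (between /k/ and /n/: before a nasal consonant) → [õ].
/n/ (word-final) fails the environment for rule 3, so it stays [n].

[fẽnĩŋkõn]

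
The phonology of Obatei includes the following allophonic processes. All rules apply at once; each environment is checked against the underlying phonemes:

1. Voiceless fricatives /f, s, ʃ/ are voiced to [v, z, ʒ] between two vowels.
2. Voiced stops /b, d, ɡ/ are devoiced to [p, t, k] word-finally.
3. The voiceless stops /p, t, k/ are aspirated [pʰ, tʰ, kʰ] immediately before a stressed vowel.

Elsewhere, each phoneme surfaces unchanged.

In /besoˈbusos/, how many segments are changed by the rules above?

2

Segments that undergo a rule: /s/ → [z] (rule 1); /s/ → [z] (rule 1).
All other segments surface unchanged.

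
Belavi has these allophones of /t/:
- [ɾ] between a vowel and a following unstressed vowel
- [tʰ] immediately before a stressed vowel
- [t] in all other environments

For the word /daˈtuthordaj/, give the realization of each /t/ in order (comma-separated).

Occurrence 1 (position 3): immediately before a stressed vowel → [tʰ].
Occurrence 2 (position 5): no conditioning environment matches → elsewhere allophone [t].

[tʰ], [t]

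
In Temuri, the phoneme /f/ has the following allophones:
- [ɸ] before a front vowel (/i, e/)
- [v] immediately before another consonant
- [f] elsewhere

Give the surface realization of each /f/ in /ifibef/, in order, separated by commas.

[ɸ], [f]

Occurrence 1 (position 2): before a front vowel (/i, e/) → [ɸ].
Occurrence 2 (position 6): no conditioning environment matches → elsewhere allophone [f].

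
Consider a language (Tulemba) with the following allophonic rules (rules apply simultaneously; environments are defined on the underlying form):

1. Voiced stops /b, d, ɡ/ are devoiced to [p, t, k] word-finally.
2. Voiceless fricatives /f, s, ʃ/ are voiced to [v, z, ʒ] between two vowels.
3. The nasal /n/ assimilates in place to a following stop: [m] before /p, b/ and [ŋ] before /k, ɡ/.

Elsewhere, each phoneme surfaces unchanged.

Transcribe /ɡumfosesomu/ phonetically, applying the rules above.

[ɡumfozezomu]

/ɡ/ (word-initial) is in the target of rule 1 but the environment (word-finally) is not met → [ɡ].
/f/ (between /m/ and /o/) fails the environment for rule 2, so it stays [f].
/s/ meets the environment for rule 2 (between two vowels) → [z].
Rule 2 applies to /s/ (between /e/ and /o/: between two vowels) → [z].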